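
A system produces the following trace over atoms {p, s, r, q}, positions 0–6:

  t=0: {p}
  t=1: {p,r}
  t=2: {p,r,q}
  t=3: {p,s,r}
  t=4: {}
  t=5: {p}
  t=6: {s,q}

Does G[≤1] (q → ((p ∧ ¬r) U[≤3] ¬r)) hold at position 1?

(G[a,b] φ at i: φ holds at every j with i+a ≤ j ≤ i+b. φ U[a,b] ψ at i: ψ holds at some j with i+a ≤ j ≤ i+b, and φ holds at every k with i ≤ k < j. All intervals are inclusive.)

Does not hold

Check (q → ((p ∧ ¬r) U[≤3] ¬r)) at every j in [1,2]:
  j=1: antecedent false → ✓
  j=2: antecedent true; consequent fails → ✗
Fails at j=2 → formula fails.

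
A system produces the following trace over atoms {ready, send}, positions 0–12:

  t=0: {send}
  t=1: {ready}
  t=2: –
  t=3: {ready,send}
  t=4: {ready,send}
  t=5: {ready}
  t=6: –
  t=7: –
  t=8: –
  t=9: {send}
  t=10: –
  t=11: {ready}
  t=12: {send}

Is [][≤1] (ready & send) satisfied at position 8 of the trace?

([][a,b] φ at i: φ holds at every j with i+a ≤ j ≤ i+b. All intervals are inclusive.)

False

Check (ready & send) at every j in [8,9]:
  j=8: false
  j=9: false
Fails at j=8 → formula fails.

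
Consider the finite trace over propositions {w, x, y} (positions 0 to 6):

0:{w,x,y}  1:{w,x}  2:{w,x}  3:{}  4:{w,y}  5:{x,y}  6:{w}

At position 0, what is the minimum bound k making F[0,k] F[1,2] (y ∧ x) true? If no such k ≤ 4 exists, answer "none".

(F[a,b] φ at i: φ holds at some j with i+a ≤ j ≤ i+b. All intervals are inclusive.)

Scan j = 0,1,… for F[1,2] (y ∧ x):
  j=0: fails
  j=1: fails
  j=2: fails
  j=3: holds
First hit at j=3, so smallest k = 3-0 = 3.

3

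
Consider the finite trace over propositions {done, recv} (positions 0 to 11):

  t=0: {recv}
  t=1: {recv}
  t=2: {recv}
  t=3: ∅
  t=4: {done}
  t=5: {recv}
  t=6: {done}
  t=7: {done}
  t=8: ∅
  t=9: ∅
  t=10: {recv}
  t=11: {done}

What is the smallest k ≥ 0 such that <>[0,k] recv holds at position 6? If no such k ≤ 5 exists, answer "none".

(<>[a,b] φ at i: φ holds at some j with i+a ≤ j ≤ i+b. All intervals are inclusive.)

4

Scan j = 6,7,… for recv:
  j=6: fails
  j=7: fails
  j=8: fails
  j=9: fails
  j=10: holds
First hit at j=10, so smallest k = 10-6 = 4.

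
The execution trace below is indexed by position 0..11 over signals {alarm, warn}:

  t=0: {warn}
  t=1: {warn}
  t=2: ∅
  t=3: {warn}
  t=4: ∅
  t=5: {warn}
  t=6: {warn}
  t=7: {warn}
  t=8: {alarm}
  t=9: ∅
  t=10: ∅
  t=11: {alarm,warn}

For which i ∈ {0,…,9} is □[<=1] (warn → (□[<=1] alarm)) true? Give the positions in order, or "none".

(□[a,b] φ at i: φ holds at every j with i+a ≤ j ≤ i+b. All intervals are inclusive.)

Evaluate at each i in [0,9]:
  i=0: ✗ (fails at j=0)
  i=1: ✗ (fails at j=1)
  i=2: ✗ (fails at j=3)
  i=3: ✗ (fails at j=3)
  i=4: ✗ (fails at j=5)
  i=5: ✗ (fails at j=5)
  i=6: ✗ (fails at j=6)
  i=7: ✗ (fails at j=7)
  i=8: ✓ (all of [8,9])
  i=9: ✓ (all of [9,10])

8, 9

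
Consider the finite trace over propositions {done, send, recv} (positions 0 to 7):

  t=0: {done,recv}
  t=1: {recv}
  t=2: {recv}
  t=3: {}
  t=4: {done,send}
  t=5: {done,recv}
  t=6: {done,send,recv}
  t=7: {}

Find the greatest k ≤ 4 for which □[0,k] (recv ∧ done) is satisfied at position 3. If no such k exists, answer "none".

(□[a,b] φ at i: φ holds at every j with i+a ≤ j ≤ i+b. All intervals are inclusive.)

(recv ∧ done) must hold from j=3 onward; find where it first fails.
  j=3: fails → no k works.

none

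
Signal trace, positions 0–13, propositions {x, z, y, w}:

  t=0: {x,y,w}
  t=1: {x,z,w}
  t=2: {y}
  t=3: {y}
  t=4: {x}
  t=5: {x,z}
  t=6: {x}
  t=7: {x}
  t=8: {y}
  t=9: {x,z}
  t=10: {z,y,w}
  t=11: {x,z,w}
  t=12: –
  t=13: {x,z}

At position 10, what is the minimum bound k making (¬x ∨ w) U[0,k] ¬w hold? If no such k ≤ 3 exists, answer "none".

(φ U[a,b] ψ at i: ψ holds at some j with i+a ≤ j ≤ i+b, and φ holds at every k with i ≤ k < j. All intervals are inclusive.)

Need earliest j ≥ 10 with ¬w, and (¬x ∨ w) at every k in [10,j-1].
  j=10: rhs fails.
  j=11: rhs fails.
  j=12: rhs holds; lhs holds on [10,11]. k = 2.

2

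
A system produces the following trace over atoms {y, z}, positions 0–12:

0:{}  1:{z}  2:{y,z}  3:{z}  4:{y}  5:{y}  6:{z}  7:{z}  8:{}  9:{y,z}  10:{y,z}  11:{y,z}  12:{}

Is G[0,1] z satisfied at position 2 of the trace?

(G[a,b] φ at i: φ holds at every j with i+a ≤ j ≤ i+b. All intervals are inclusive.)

Check z at every j in [2,3]:
  j=2: true
  j=3: true
All positions satisfy it → formula holds.

Holds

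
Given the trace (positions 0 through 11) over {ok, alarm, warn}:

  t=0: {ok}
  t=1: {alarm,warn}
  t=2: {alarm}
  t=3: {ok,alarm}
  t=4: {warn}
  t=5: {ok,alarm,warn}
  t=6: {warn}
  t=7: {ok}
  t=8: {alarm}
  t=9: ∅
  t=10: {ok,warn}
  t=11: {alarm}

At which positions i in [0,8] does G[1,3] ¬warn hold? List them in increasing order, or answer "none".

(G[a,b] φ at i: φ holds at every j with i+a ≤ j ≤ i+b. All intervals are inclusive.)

Evaluate at each i in [0,8]:
  i=0: ✗ (fails at j=1)
  i=1: ✗ (fails at j=4)
  i=2: ✗ (fails at j=4)
  i=3: ✗ (fails at j=4)
  i=4: ✗ (fails at j=5)
  i=5: ✗ (fails at j=6)
  i=6: ✓ (all of [7,9])
  i=7: ✗ (fails at j=10)
  i=8: ✗ (fails at j=10)

6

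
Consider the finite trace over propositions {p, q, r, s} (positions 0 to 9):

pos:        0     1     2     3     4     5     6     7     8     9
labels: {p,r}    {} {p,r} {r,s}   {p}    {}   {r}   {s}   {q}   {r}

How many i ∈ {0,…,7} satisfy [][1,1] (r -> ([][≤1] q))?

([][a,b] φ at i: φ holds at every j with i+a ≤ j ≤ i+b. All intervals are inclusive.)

5

Evaluate at each i in [0,7]:
  i=0: ✓ (all of [1,1])
  i=1: ✗ (fails at j=2)
  i=2: ✗ (fails at j=3)
  i=3: ✓ (all of [4,4])
  i=4: ✓ (all of [5,5])
  i=5: ✗ (fails at j=6)
  i=6: ✓ (all of [7,7])
  i=7: ✓ (all of [8,8])
Positions where it holds: {0, 3, 4, 6, 7} → 5.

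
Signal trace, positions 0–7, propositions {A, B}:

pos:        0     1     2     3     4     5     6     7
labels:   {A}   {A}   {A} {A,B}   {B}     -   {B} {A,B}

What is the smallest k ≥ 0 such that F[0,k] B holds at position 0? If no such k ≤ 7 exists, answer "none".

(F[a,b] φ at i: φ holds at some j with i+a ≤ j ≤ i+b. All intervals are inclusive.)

Scan j = 0,1,… for B:
  j=0: fails
  j=1: fails
  j=2: fails
  j=3: holds
First hit at j=3, so smallest k = 3-0 = 3.

3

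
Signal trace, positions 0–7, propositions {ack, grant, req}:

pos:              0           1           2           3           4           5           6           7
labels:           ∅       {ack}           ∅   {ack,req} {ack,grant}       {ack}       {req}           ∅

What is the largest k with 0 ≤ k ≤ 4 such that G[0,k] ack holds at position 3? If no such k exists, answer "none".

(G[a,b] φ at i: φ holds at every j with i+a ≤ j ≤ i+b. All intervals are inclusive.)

ack must hold from j=3 onward; find where it first fails.
  j=3: holds
  j=4: holds
  j=5: holds
  j=6: fails
Holds on [3,5], so largest k = 2.

2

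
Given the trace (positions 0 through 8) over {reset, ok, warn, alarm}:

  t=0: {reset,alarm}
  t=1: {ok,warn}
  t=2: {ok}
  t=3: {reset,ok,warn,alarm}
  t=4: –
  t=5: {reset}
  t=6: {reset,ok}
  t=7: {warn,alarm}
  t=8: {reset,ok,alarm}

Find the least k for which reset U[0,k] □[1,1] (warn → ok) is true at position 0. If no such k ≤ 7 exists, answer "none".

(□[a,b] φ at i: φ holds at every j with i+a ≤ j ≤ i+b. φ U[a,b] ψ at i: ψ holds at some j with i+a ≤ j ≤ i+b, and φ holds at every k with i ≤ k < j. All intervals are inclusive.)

Need earliest j ≥ 0 with □[1,1] (warn → ok), and reset at every k in [0,j-1].
  j=0: rhs holds (empty prefix). k = 0.

0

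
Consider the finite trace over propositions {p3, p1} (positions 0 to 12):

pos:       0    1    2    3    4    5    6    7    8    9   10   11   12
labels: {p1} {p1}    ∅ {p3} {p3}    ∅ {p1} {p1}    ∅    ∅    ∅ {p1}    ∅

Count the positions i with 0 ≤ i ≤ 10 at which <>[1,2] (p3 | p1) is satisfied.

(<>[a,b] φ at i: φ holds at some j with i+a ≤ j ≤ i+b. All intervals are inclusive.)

Evaluate at each i in [0,10]:
  i=0: ✓ (witness j=1)
  i=1: ✓ (witness j=3)
  i=2: ✓ (witness j=3)
  i=3: ✓ (witness j=4)
  i=4: ✓ (witness j=6)
  i=5: ✓ (witness j=6)
  i=6: ✓ (witness j=7)
  i=7: ✗ (none in [8,9])
  i=8: ✗ (none in [9,10])
  i=9: ✓ (witness j=11)
  i=10: ✓ (witness j=11)
Positions where it holds: {0, 1, 2, 3, 4, 5, 6, 9, 10} → 9.

9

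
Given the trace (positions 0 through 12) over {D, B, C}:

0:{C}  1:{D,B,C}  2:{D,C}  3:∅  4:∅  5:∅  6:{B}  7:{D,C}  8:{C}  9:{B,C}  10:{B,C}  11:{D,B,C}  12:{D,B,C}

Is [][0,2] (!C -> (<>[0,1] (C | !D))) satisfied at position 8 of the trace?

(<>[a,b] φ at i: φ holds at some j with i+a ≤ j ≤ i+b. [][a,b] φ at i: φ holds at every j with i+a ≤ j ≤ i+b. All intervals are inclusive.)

Yes

Check (!C -> (<>[0,1] (C | !D))) at every j in [8,10]:
  j=8: antecedent false → ✓
  j=9: antecedent false → ✓
  j=10: antecedent false → ✓
All positions satisfy it → formula holds.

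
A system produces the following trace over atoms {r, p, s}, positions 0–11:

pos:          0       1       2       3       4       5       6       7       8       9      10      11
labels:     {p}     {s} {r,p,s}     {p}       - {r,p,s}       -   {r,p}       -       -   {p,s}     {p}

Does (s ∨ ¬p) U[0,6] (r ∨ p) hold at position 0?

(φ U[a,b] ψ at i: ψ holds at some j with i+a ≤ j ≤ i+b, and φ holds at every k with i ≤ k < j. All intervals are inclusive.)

True

Need some j in [0,6] with (r ∨ p), and (s ∨ ¬p) at every k in [0,j-1].
  j=0: (r ∨ p) holds; no prefix to check → satisfied.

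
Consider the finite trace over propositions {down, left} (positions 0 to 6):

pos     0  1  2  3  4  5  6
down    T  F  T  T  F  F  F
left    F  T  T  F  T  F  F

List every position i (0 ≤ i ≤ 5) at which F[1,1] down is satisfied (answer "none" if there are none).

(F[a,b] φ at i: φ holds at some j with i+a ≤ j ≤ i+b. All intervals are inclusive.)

Evaluate at each i in [0,5]:
  i=0: ✗ (none in [1,1])
  i=1: ✓ (witness j=2)
  i=2: ✓ (witness j=3)
  i=3: ✗ (none in [4,4])
  i=4: ✗ (none in [5,5])
  i=5: ✗ (none in [6,6])

1, 2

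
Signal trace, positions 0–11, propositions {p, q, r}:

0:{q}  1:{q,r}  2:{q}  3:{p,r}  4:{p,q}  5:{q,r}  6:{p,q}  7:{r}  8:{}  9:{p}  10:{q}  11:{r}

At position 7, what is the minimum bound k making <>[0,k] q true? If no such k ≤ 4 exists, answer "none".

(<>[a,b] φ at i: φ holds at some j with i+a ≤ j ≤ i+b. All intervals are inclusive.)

Scan j = 7,8,… for q:
  j=7: fails
  j=8: fails
  j=9: fails
  j=10: holds
First hit at j=10, so smallest k = 10-7 = 3.

3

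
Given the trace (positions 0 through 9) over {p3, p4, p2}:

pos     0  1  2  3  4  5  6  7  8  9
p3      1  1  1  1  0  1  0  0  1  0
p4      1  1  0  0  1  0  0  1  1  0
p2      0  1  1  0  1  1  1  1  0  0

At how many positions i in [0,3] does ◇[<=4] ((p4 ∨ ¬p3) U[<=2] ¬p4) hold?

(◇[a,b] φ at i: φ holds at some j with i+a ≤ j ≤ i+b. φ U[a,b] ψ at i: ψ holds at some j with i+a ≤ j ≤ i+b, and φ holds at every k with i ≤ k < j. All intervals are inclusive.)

4

Evaluate at each i in [0,3]:
  i=0: ✓ (witness j=0)
  i=1: ✓ (witness j=1)
  i=2: ✓ (witness j=2)
  i=3: ✓ (witness j=3)
Positions where it holds: {0, 1, 2, 3} → 4.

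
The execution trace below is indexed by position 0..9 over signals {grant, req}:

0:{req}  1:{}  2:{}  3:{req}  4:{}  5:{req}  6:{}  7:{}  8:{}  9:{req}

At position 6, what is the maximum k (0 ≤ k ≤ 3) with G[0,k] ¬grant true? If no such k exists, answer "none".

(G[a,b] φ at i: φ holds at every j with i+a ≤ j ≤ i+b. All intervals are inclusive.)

¬grant must hold from j=6 onward; find where it first fails.
  j=6: holds
  j=7: holds
  j=8: holds
  j=9: holds
Holds through j=9; largest k = 3.

3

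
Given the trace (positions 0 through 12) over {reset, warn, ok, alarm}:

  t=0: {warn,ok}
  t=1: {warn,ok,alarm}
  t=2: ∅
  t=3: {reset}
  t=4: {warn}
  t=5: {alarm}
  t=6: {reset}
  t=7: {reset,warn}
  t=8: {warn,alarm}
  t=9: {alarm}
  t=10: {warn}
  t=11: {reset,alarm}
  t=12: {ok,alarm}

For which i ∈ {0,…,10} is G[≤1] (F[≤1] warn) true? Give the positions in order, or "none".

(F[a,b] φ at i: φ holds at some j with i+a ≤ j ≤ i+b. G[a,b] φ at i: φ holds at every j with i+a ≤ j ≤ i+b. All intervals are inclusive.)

0, 3, 6, 7, 8, 9

Evaluate at each i in [0,10]:
  i=0: ✓ (all of [0,1])
  i=1: ✗ (fails at j=2)
  i=2: ✗ (fails at j=2)
  i=3: ✓ (all of [3,4])
  i=4: ✗ (fails at j=5)
  i=5: ✗ (fails at j=5)
  i=6: ✓ (all of [6,7])
  i=7: ✓ (all of [7,8])
  i=8: ✓ (all of [8,9])
  i=9: ✓ (all of [9,10])
  i=10: ✗ (fails at j=11)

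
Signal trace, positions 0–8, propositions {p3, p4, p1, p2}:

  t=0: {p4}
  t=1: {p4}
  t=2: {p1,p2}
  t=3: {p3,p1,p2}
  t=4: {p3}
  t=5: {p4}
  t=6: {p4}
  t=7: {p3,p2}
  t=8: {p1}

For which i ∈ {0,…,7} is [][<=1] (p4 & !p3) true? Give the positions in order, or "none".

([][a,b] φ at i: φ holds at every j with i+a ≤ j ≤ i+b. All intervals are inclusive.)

0, 5

Evaluate at each i in [0,7]:
  i=0: ✓ (all of [0,1])
  i=1: ✗ (fails at j=2)
  i=2: ✗ (fails at j=2)
  i=3: ✗ (fails at j=3)
  i=4: ✗ (fails at j=4)
  i=5: ✓ (all of [5,6])
  i=6: ✗ (fails at j=7)
  i=7: ✗ (fails at j=7)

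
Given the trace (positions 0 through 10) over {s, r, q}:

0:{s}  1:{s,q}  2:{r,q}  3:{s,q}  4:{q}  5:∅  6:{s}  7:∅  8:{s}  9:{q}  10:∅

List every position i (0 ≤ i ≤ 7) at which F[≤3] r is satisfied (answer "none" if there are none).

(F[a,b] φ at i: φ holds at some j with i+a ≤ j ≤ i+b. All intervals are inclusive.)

0, 1, 2

Evaluate at each i in [0,7]:
  i=0: ✓ (witness j=2)
  i=1: ✓ (witness j=2)
  i=2: ✓ (witness j=2)
  i=3: ✗ (none in [3,6])
  i=4: ✗ (none in [4,7])
  i=5: ✗ (none in [5,8])
  i=6: ✗ (none in [6,9])
  i=7: ✗ (none in [7,10])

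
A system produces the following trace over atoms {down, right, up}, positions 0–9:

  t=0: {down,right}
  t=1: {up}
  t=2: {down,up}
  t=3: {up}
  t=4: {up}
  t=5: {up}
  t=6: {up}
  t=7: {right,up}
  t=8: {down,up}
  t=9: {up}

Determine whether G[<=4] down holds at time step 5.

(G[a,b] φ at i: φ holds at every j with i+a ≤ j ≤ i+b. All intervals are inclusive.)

Check down at every j in [5,9]:
  j=5: false
  j=6: false
  j=7: false
  j=8: true
  j=9: false
Fails at j=5 → formula fails.

False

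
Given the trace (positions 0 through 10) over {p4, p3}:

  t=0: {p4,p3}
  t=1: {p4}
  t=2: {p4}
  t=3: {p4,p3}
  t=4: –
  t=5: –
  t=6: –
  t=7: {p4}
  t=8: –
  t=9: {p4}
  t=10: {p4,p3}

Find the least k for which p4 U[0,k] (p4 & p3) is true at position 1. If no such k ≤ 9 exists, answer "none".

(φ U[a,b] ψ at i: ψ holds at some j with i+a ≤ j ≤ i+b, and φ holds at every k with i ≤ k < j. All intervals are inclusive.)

Need earliest j ≥ 1 with (p4 & p3), and p4 at every k in [1,j-1].
  j=1: rhs fails.
  j=2: rhs fails.
  j=3: rhs holds; lhs holds on [1,2]. k = 2.

2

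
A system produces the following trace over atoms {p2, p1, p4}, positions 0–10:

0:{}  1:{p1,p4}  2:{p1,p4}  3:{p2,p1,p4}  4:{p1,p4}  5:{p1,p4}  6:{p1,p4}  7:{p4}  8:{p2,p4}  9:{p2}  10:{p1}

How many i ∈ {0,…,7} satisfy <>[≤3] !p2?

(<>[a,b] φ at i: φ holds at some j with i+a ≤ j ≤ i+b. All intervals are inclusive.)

Evaluate at each i in [0,7]:
  i=0: ✓ (witness j=0)
  i=1: ✓ (witness j=1)
  i=2: ✓ (witness j=2)
  i=3: ✓ (witness j=4)
  i=4: ✓ (witness j=4)
  i=5: ✓ (witness j=5)
  i=6: ✓ (witness j=6)
  i=7: ✓ (witness j=7)
Positions where it holds: {0, 1, 2, 3, 4, 5, 6, 7} → 8.

8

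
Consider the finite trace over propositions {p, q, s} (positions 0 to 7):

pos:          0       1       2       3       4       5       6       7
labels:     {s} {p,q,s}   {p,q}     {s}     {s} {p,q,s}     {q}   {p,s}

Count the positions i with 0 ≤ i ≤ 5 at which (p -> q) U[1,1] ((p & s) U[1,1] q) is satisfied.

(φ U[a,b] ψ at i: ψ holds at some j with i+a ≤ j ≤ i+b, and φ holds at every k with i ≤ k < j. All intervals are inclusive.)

2

Evaluate at each i in [0,5]:
  i=0: ✓ (rhs at j=1; lhs holds on [0,0])
  i=1: ✗ (no rhs in [2,2])
  i=2: ✗ (no rhs in [3,3])
  i=3: ✗ (no rhs in [4,4])
  i=4: ✓ (rhs at j=5; lhs holds on [4,4])
  i=5: ✗ (no rhs in [6,6])
Positions where it holds: {0, 4} → 2.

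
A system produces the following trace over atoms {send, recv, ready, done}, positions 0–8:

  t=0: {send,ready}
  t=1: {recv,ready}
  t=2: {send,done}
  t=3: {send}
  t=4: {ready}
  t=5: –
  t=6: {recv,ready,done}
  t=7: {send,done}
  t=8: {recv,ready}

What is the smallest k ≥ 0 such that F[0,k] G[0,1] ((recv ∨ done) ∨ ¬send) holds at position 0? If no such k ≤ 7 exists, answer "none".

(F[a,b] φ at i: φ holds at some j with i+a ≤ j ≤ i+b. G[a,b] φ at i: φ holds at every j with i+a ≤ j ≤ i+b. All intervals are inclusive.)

Scan j = 0,1,… for G[0,1] ((recv ∨ done) ∨ ¬send):
  j=0: fails
  j=1: holds
First hit at j=1, so smallest k = 1-0 = 1.

1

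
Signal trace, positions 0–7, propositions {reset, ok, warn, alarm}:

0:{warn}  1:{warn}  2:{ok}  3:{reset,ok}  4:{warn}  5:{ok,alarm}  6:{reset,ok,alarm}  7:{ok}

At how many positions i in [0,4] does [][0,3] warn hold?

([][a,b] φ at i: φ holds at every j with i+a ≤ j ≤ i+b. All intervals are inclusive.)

0

Evaluate at each i in [0,4]:
  i=0: ✗ (fails at j=2)
  i=1: ✗ (fails at j=2)
  i=2: ✗ (fails at j=2)
  i=3: ✗ (fails at j=3)
  i=4: ✗ (fails at j=5)
Positions where it holds: {} → 0.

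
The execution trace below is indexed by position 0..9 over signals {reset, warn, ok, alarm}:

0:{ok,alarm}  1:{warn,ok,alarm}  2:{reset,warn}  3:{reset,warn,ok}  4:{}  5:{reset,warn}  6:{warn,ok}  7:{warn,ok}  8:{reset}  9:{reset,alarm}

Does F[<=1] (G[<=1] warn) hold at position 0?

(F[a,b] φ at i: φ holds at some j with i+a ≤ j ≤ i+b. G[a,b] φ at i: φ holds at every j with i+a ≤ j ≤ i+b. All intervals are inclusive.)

Check G[<=1] warn at each j in [0,1]:
  j=0: fails at 0
  j=1: holds on [1,2]
Found at j=1 → formula holds.

Holds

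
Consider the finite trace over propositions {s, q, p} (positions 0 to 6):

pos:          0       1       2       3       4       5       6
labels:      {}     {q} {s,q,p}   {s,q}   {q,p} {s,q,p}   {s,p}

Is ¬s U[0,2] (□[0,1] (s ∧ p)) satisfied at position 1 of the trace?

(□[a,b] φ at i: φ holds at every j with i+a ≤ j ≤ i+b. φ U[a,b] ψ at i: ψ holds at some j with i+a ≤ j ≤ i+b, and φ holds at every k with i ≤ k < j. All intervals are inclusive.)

Does not hold

Need some j in [1,3] with □[0,1] (s ∧ p), and ¬s at every k in [1,j-1].
  j=1: □[0,1] (s ∧ p) — fails at 1.
  j=2: □[0,1] (s ∧ p) — fails at 3.
  j=3: □[0,1] (s ∧ p) — fails at 3.
No j in the window works → until fails.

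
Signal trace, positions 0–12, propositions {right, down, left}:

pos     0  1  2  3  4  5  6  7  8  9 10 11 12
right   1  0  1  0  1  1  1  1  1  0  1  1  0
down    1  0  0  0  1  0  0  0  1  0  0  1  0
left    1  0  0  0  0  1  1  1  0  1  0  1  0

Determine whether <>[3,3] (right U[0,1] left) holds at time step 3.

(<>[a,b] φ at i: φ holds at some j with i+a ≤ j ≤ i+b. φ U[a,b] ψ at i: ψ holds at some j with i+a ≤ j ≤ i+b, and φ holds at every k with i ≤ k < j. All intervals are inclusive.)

Check (right U[0,1] left) at each j in [6,6]:
  j=6: holds
Found at j=6 → formula holds.

Holds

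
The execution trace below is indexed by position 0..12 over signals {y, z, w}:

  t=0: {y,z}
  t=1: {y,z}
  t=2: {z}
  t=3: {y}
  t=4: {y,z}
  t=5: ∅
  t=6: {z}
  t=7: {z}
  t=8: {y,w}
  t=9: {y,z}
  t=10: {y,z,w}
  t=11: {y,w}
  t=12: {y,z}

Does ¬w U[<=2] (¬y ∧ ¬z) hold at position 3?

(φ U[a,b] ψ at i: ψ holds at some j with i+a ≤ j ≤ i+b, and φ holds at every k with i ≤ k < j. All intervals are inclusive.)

Yes

Need some j in [3,5] with (¬y ∧ ¬z), and ¬w at every k in [3,j-1].
  j=3: (¬y ∧ ¬z) false.
  j=4: (¬y ∧ ¬z) false.
  j=5: (¬y ∧ ¬z) holds; ¬w holds at every k in [3,4] → satisfied.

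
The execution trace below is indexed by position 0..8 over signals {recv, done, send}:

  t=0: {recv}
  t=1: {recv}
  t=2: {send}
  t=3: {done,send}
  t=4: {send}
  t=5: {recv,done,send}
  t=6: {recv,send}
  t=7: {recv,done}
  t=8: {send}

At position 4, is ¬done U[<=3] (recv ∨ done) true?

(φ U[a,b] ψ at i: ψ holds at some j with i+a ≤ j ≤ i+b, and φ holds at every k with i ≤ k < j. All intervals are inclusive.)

Need some j in [4,7] with (recv ∨ done), and ¬done at every k in [4,j-1].
  j=4: (recv ∨ done) false.
  j=5: (recv ∨ done) holds; ¬done holds at every k in [4,4] → satisfied.

Yes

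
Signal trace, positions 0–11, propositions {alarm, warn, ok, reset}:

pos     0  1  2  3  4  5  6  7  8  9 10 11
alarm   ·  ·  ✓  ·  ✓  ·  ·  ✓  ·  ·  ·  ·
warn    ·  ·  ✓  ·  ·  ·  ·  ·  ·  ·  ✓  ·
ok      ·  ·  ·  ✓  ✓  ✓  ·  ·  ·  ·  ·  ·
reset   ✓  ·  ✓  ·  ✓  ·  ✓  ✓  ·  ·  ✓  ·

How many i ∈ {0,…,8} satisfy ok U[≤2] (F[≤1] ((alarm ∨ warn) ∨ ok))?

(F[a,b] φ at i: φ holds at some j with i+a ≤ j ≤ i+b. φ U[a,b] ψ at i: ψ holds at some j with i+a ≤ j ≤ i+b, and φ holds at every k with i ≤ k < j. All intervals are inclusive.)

Evaluate at each i in [0,8]:
  i=0: ✗ (lhs fails at k=0 before rhs at j=1)
  i=1: ✓ (rhs at j=1)
  i=2: ✓ (rhs at j=2)
  i=3: ✓ (rhs at j=3)
  i=4: ✓ (rhs at j=4)
  i=5: ✓ (rhs at j=5)
  i=6: ✓ (rhs at j=6)
  i=7: ✓ (rhs at j=7)
  i=8: ✗ (lhs fails at k=8 before rhs at j=9)
Positions where it holds: {1, 2, 3, 4, 5, 6, 7} → 7.

7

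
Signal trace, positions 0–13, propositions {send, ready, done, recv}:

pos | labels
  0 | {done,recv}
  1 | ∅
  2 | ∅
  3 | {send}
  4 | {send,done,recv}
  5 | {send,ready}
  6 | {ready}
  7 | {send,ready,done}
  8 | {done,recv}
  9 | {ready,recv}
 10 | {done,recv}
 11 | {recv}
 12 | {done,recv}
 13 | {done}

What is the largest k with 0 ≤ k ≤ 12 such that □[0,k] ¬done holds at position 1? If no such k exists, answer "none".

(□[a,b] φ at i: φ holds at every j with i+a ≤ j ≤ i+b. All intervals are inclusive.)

2

¬done must hold from j=1 onward; find where it first fails.
  j=1: holds
  j=2: holds
  j=3: holds
  j=4: fails
Holds on [1,3], so largest k = 2.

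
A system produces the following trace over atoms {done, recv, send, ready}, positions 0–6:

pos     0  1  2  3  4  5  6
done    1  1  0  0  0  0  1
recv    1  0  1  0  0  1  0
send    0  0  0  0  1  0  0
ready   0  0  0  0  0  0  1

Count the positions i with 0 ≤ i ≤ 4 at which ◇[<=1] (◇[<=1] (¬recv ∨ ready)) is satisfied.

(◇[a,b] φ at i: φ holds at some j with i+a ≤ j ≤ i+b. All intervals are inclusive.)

5

Evaluate at each i in [0,4]:
  i=0: ✓ (witness j=0)
  i=1: ✓ (witness j=1)
  i=2: ✓ (witness j=2)
  i=3: ✓ (witness j=3)
  i=4: ✓ (witness j=4)
Positions where it holds: {0, 1, 2, 3, 4} → 5.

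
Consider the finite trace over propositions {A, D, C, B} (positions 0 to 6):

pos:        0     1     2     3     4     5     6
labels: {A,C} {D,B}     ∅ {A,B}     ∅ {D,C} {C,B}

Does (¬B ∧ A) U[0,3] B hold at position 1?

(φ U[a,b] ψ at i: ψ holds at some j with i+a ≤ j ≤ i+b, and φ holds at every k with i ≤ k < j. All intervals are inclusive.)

Yes

Need some j in [1,4] with B, and (¬B ∧ A) at every k in [1,j-1].
  j=1: B holds; no prefix to check → satisfied.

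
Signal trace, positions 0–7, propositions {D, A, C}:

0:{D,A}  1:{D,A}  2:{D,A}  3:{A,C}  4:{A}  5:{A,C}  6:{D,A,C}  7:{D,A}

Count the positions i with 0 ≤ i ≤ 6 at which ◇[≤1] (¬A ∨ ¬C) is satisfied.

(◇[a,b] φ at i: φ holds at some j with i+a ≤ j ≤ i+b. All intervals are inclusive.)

Evaluate at each i in [0,6]:
  i=0: ✓ (witness j=0)
  i=1: ✓ (witness j=1)
  i=2: ✓ (witness j=2)
  i=3: ✓ (witness j=4)
  i=4: ✓ (witness j=4)
  i=5: ✗ (none in [5,6])
  i=6: ✓ (witness j=7)
Positions where it holds: {0, 1, 2, 3, 4, 6} → 6.

6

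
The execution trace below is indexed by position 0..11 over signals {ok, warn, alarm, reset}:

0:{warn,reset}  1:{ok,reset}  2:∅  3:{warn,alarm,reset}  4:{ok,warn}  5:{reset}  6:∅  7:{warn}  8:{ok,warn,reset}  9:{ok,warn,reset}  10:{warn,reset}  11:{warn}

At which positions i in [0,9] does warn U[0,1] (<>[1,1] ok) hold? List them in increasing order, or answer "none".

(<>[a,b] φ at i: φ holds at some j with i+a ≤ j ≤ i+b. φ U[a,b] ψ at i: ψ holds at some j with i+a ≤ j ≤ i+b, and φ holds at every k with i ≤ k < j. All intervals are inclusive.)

0, 3, 7, 8

Evaluate at each i in [0,9]:
  i=0: ✓ (rhs at j=0)
  i=1: ✗ (no rhs in [1,2])
  i=2: ✗ (lhs fails at k=2 before rhs at j=3)
  i=3: ✓ (rhs at j=3)
  i=4: ✗ (no rhs in [4,5])
  i=5: ✗ (no rhs in [5,6])
  i=6: ✗ (lhs fails at k=6 before rhs at j=7)
  i=7: ✓ (rhs at j=7)
  i=8: ✓ (rhs at j=8)
  i=9: ✗ (no rhs in [9,10])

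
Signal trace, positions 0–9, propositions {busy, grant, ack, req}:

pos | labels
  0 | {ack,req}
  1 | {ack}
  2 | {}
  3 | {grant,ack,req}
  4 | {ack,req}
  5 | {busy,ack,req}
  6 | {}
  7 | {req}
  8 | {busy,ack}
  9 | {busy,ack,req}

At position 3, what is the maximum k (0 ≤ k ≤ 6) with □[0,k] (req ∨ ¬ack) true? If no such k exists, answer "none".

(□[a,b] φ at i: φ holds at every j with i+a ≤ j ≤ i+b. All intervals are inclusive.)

4

(req ∨ ¬ack) must hold from j=3 onward; find where it first fails.
  j=3: holds
  j=4: holds
  j=5: holds
  j=6: holds
  j=7: holds
  j=8: fails
Holds on [3,7], so largest k = 4.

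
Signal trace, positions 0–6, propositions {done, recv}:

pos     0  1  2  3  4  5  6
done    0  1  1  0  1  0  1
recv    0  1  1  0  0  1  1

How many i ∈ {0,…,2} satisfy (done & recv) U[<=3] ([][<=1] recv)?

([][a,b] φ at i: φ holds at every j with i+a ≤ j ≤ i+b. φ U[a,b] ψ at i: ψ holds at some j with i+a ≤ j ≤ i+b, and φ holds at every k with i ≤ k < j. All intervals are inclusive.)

Evaluate at each i in [0,2]:
  i=0: ✗ (lhs fails at k=0 before rhs at j=1)
  i=1: ✓ (rhs at j=1)
  i=2: ✗ (lhs fails at k=3 before rhs at j=5)
Positions where it holds: {1} → 1.

1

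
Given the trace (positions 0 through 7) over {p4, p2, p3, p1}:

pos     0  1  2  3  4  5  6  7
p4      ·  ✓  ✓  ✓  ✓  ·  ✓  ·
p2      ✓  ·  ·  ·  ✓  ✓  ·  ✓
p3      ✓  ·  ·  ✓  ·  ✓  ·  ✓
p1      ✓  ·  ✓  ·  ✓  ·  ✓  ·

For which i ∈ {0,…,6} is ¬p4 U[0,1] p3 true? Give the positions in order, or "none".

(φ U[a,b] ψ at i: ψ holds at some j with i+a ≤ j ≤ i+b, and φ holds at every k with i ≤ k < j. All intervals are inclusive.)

0, 3, 5

Evaluate at each i in [0,6]:
  i=0: ✓ (rhs at j=0)
  i=1: ✗ (no rhs in [1,2])
  i=2: ✗ (lhs fails at k=2 before rhs at j=3)
  i=3: ✓ (rhs at j=3)
  i=4: ✗ (lhs fails at k=4 before rhs at j=5)
  i=5: ✓ (rhs at j=5)
  i=6: ✗ (lhs fails at k=6 before rhs at j=7)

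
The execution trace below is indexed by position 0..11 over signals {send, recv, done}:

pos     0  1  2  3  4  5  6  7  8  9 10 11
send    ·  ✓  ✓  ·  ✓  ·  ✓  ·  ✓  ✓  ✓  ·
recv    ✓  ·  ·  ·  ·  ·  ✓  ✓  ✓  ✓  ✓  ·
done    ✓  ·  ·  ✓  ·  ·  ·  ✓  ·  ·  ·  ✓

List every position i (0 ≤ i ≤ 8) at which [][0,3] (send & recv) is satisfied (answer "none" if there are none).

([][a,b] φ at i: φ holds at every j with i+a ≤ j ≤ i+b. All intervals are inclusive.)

none

Evaluate at each i in [0,8]:
  i=0: ✗ (fails at j=0)
  i=1: ✗ (fails at j=1)
  i=2: ✗ (fails at j=2)
  i=3: ✗ (fails at j=3)
  i=4: ✗ (fails at j=4)
  i=5: ✗ (fails at j=5)
  i=6: ✗ (fails at j=7)
  i=7: ✗ (fails at j=7)
  i=8: ✗ (fails at j=11)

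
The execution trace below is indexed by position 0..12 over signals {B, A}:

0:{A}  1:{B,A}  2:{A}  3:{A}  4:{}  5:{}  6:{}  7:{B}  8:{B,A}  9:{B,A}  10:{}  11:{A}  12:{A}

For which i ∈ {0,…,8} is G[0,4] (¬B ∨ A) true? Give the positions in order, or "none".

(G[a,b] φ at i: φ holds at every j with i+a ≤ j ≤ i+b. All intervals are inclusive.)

Evaluate at each i in [0,8]:
  i=0: ✓ (all of [0,4])
  i=1: ✓ (all of [1,5])
  i=2: ✓ (all of [2,6])
  i=3: ✗ (fails at j=7)
  i=4: ✗ (fails at j=7)
  i=5: ✗ (fails at j=7)
  i=6: ✗ (fails at j=7)
  i=7: ✗ (fails at j=7)
  i=8: ✓ (all of [8,12])

0, 1, 2, 8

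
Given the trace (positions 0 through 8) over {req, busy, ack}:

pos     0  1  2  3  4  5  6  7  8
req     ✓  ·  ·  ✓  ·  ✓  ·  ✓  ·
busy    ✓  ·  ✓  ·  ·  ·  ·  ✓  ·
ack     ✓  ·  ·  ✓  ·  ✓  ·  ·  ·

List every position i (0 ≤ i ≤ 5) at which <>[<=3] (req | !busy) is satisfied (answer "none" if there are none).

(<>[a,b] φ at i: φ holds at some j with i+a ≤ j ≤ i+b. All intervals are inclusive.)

Evaluate at each i in [0,5]:
  i=0: ✓ (witness j=0)
  i=1: ✓ (witness j=1)
  i=2: ✓ (witness j=3)
  i=3: ✓ (witness j=3)
  i=4: ✓ (witness j=4)
  i=5: ✓ (witness j=5)

0, 1, 2, 3, 4, 5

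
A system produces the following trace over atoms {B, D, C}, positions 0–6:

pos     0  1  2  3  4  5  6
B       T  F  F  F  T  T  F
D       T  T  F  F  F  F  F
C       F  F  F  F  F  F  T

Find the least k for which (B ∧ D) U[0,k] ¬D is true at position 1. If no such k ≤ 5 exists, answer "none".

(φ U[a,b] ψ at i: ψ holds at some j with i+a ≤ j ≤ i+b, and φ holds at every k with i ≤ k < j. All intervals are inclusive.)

none

Need earliest j ≥ 1 with ¬D, and (B ∧ D) at every k in [1,j-1].
  j=1: rhs fails.
  j=2: rhs holds but lhs fails at k=1.
  j=3: rhs holds but lhs fails at k=1.
  j=4: rhs holds but lhs fails at k=1.
  j=5: rhs holds but lhs fails at k=1.
  j=6: rhs holds but lhs fails at k=1.
No witness within the range → none.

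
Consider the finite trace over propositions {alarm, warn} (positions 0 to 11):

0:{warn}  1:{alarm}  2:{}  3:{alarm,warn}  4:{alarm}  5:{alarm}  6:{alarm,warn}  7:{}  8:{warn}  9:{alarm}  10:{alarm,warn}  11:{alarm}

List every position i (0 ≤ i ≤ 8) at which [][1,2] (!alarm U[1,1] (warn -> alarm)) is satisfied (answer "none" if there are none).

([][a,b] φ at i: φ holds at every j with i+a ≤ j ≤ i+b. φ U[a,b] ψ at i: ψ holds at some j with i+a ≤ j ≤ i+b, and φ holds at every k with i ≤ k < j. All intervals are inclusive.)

none

Evaluate at each i in [0,8]:
  i=0: ✗ (fails at j=1)
  i=1: ✗ (fails at j=3)
  i=2: ✗ (fails at j=3)
  i=3: ✗ (fails at j=4)
  i=4: ✗ (fails at j=5)
  i=5: ✗ (fails at j=6)
  i=6: ✗ (fails at j=7)
  i=7: ✗ (fails at j=9)
  i=8: ✗ (fails at j=9)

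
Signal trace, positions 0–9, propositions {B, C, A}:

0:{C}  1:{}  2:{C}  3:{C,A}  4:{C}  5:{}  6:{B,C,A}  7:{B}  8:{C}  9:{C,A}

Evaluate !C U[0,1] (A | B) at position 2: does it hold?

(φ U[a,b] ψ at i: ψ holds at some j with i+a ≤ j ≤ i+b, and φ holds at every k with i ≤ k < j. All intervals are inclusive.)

Need some j in [2,3] with (A | B), and !C at every k in [2,j-1].
  j=2: (A | B) false.
  j=3: (A | B) holds, but !C fails at k=2 → not this j.
No j in the window works → until fails.

False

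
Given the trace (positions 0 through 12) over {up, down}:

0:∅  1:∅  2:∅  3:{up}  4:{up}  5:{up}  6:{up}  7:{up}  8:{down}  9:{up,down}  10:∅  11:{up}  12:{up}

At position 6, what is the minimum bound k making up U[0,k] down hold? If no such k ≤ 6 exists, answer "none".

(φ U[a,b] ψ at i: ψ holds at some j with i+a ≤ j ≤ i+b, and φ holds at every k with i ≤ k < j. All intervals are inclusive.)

2

Need earliest j ≥ 6 with down, and up at every k in [6,j-1].
  j=6: rhs fails.
  j=7: rhs fails.
  j=8: rhs holds; lhs holds on [6,7]. k = 2.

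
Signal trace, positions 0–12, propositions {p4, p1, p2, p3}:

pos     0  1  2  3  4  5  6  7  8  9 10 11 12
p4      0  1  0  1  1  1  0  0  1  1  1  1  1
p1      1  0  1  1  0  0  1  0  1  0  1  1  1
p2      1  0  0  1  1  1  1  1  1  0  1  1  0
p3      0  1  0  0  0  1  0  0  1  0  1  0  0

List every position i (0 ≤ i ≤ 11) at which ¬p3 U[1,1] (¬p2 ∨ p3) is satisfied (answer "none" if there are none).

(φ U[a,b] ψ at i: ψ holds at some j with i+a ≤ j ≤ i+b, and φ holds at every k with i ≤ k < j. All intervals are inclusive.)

0, 4, 7, 9, 11

Evaluate at each i in [0,11]:
  i=0: ✓ (rhs at j=1; lhs holds on [0,0])
  i=1: ✗ (lhs fails at k=1 before rhs at j=2)
  i=2: ✗ (no rhs in [3,3])
  i=3: ✗ (no rhs in [4,4])
  i=4: ✓ (rhs at j=5; lhs holds on [4,4])
  i=5: ✗ (no rhs in [6,6])
  i=6: ✗ (no rhs in [7,7])
  i=7: ✓ (rhs at j=8; lhs holds on [7,7])
  i=8: ✗ (lhs fails at k=8 before rhs at j=9)
  i=9: ✓ (rhs at j=10; lhs holds on [9,9])
  i=10: ✗ (no rhs in [11,11])
  i=11: ✓ (rhs at j=12; lhs holds on [11,11])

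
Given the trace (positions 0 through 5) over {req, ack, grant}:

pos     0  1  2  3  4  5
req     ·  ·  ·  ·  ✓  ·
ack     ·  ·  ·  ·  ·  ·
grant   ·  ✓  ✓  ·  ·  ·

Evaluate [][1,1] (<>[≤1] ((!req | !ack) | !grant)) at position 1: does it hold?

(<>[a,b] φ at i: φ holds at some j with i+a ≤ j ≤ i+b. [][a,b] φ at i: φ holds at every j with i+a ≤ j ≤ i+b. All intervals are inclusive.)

Check <>[≤1] ((!req | !ack) | !grant) at every j in [2,2]:
  j=2: holds (witness at 2)
All positions satisfy it → formula holds.

Holds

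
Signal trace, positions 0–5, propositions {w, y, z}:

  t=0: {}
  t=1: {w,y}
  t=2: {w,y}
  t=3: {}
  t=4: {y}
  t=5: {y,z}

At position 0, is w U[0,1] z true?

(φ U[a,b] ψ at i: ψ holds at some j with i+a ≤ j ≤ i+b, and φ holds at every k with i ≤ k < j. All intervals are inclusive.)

Does not hold

Need some j in [0,1] with z, and w at every k in [0,j-1].
  j=0: z false.
  j=1: z false.
No j in the window works → until fails.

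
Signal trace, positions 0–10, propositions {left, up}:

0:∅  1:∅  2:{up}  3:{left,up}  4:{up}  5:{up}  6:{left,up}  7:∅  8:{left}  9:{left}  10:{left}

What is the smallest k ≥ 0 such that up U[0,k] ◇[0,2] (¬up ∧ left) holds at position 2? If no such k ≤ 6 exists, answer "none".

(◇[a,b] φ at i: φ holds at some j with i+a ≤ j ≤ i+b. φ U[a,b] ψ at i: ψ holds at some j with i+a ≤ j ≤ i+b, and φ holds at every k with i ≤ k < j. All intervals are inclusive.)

Need earliest j ≥ 2 with ◇[0,2] (¬up ∧ left), and up at every k in [2,j-1].
  j=2: rhs fails.
  j=3: rhs fails.
  j=4: rhs fails.
  j=5: rhs fails.
  j=6: rhs holds; lhs holds on [2,5]. k = 4.

4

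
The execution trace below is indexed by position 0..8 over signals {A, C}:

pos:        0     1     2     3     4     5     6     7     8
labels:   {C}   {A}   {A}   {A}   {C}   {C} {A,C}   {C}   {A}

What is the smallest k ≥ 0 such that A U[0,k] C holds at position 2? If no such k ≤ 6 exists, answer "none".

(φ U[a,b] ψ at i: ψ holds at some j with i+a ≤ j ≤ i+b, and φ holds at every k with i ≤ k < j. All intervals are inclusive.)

Need earliest j ≥ 2 with C, and A at every k in [2,j-1].
  j=2: rhs fails.
  j=3: rhs fails.
  j=4: rhs holds; lhs holds on [2,3]. k = 2.

2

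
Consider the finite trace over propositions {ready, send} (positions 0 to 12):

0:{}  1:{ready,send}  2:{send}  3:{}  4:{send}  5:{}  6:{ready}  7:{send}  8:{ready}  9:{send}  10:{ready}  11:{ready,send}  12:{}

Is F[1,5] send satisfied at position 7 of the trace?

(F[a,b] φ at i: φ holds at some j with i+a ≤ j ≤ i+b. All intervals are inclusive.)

True

Check send at each j in [8,12]:
  j=8: false
  j=9: true
  j=10: false
  j=11: true
  j=12: false
Found at j=9 → formula holds.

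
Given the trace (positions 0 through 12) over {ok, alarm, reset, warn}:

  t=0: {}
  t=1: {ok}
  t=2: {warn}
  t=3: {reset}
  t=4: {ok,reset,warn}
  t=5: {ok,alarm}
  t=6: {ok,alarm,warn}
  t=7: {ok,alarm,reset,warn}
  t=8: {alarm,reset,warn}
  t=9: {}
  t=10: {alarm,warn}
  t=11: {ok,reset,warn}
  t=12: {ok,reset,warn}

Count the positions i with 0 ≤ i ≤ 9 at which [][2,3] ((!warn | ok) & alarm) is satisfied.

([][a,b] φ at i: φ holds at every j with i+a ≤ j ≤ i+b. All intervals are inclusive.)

Evaluate at each i in [0,9]:
  i=0: ✗ (fails at j=2)
  i=1: ✗ (fails at j=3)
  i=2: ✗ (fails at j=4)
  i=3: ✓ (all of [5,6])
  i=4: ✓ (all of [6,7])
  i=5: ✗ (fails at j=8)
  i=6: ✗ (fails at j=8)
  i=7: ✗ (fails at j=9)
  i=8: ✗ (fails at j=10)
  i=9: ✗ (fails at j=11)
Positions where it holds: {3, 4} → 2.

2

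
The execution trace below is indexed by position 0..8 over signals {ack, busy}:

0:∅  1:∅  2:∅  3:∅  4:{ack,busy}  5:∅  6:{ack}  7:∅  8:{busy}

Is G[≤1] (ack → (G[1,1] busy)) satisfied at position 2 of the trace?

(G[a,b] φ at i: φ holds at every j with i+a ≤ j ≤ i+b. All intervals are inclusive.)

Check (ack → (G[1,1] busy)) at every j in [2,3]:
  j=2: antecedent false → ✓
  j=3: antecedent false → ✓
All positions satisfy it → formula holds.

Holds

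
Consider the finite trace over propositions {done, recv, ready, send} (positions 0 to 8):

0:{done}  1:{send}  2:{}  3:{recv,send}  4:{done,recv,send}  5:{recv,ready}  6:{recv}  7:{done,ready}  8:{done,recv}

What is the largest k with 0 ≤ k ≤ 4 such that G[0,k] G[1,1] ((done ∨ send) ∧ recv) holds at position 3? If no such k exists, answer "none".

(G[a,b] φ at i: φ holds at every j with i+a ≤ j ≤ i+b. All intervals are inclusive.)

0

G[1,1] ((done ∨ send) ∧ recv) must hold from j=3 onward; find where it first fails.
  j=3: holds
  j=4: fails
Holds on [3,3], so largest k = 0.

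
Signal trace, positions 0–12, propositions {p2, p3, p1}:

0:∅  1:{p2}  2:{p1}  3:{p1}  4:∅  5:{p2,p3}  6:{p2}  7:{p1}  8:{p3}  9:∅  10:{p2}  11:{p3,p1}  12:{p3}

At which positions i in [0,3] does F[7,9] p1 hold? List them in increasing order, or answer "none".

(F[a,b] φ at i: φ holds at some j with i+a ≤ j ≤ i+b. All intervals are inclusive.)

Evaluate at each i in [0,3]:
  i=0: ✓ (witness j=7)
  i=1: ✗ (none in [8,10])
  i=2: ✓ (witness j=11)
  i=3: ✓ (witness j=11)

0, 2, 3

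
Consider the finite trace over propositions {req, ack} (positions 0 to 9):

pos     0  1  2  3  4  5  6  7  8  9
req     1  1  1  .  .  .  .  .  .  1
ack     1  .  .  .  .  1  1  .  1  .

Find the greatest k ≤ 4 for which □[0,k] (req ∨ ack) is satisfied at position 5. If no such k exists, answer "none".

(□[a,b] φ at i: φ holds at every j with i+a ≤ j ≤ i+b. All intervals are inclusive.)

1

(req ∨ ack) must hold from j=5 onward; find where it first fails.
  j=5: holds
  j=6: holds
  j=7: fails
Holds on [5,6], so largest k = 1.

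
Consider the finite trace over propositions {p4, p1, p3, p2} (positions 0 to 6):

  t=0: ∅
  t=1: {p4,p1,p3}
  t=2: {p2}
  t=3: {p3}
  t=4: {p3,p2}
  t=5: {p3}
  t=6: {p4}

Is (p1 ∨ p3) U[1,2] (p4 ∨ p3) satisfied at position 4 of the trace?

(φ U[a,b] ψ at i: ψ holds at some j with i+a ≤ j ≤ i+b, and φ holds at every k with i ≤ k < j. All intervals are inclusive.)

Holds

Need some j in [5,6] with (p4 ∨ p3), and (p1 ∨ p3) at every k in [4,j-1].
  j=5: (p4 ∨ p3) holds; (p1 ∨ p3) holds at every k in [4,4] → satisfied.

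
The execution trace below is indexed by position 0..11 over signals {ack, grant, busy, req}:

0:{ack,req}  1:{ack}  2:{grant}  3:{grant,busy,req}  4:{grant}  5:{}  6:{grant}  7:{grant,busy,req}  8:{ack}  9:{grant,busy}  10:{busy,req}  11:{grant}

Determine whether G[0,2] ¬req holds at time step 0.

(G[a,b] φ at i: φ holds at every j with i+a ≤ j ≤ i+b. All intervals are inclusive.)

Check ¬req at every j in [0,2]:
  j=0: false
  j=1: true
  j=2: true
Fails at j=0 → formula fails.

False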